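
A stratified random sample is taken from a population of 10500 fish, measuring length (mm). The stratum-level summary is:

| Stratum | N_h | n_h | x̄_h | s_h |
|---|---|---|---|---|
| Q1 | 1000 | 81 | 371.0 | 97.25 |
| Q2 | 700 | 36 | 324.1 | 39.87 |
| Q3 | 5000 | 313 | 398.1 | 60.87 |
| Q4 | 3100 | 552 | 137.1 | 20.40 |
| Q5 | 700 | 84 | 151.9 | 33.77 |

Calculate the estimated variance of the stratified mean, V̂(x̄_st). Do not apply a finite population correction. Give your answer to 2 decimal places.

V̂(x̄_st) = Σ W_h² s_h²/n_h, with W_h = N_h/N and N = 10500:
  stratum Q1: (1000/10500)²·97.25²/81 = 1.05905
  stratum Q2: (700/10500)²·39.87²/36 = 0.196249
  stratum Q3: (5000/10500)²·60.87²/313 = 2.68425
  stratum Q4: (3100/10500)²·20.40²/552 = 0.0657152
  stratum Q5: (700/10500)²·33.77²/84 = 0.0603393
V̂(x̄_st) = 4.06561

V̂(x̄_st) ≈ 4.07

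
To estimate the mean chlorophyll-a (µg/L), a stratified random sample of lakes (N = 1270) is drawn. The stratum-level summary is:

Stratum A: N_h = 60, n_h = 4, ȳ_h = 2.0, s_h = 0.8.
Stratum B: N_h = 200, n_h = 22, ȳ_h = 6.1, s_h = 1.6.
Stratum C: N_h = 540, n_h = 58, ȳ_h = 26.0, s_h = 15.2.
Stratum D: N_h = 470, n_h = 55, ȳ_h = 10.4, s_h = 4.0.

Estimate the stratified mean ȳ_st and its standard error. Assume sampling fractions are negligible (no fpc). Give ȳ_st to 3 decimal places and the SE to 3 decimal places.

ȳ_st = Σ W_h ȳ_h = (60·2.0 + 200·6.1 + 540·26.0 + 470·10.4)/1270 = 15.95906
V̂(ȳ_st) = Σ W_h² s_h²/n_h, with W_h = N_h/N and N = 1270:
  stratum A: (60/1270)²·0.8²/4 = 0.000357121
  stratum B: (200/1270)²·1.6²/22 = 0.00288582
  stratum C: (540/1270)²·15.2²/58 = 0.720177
  stratum D: (470/1270)²·4.0²/55 = 0.0398424
V̂(ȳ_st) = 0.763262
SE(ȳ_st) = √0.763262 = 0.873649

ȳ_st ≈ 15.959, SE ≈ 0.874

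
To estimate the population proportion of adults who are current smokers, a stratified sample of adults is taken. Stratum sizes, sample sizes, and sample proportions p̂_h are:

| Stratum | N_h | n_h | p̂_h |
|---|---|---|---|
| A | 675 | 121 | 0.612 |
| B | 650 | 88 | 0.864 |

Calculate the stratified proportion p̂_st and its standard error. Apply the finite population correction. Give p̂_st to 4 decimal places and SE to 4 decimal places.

p̂_st ≈ 0.7356, SE ≈ 0.0265

N = 1325; stratum weights W_h = N_h/N.
p̂_st = Σ W_h p̂_h = (675·0.612 + 650·0.864)/1325 = 0.73562
V̂(p̂_st) = Σ W_h² (1 − n_h/N_h) p̂_h(1−p̂_h)/(n_h−1):
  stratum A: (675/1325)²·(1 − 121/675)·0.612·0.388/120 = 0.000421487
  stratum B: (650/1325)²·(1 − 88/650)·0.864·0.136/87 = 0.000281029
V̂(p̂_st) = 0.000702516; SE = √V̂ = 0.026505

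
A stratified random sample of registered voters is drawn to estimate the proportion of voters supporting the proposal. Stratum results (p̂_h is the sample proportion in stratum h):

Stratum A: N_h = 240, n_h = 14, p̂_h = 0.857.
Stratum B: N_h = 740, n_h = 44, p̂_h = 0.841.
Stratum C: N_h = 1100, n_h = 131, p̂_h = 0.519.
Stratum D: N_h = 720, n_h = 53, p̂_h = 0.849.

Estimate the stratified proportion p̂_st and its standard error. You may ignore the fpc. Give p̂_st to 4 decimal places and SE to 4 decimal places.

p̂_st ≈ 0.7179, SE ≈ 0.0273

N = 2800; stratum weights W_h = N_h/N.
p̂_st = Σ W_h p̂_h = (240·0.857 + 740·0.841 + 1100·0.519 + 720·0.849)/2800 = 0.71793
V̂(p̂_st) = Σ W_h² p̂_h(1−p̂_h)/(n_h−1):
  stratum A: (240/2800)²·0.857·0.143/13 = 6.92596e-05
  stratum B: (740/2800)²·0.841·0.159/43 = 0.000217206
  stratum C: (1100/2800)²·0.519·0.481/130 = 0.000296373
  stratum D: (720/2800)²·0.849·0.151/52 = 0.000163016
V̂(p̂_st) = 0.000745855; SE = √V̂ = 0.0273103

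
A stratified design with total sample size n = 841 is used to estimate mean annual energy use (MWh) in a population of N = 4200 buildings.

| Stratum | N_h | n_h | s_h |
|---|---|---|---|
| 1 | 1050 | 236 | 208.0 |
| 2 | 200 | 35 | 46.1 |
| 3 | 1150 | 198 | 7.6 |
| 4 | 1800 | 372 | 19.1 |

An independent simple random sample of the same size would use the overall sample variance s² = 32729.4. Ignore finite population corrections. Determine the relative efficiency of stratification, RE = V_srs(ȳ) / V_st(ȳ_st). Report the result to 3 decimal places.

V̂(ȳ_st) = Σ W_h² s_h²/n_h, with W_h = N_h/N and N = 4200:
  stratum 1: (1050/4200)²·208.0²/236 = 11.4576
  stratum 2: (200/4200)²·46.1²/35 = 0.137688
  stratum 3: (1150/4200)²·7.6²/198 = 0.0218705
  stratum 4: (1800/4200)²·19.1²/372 = 0.180123
V_st = 11.7973
V_srs = s²/n = 32729.4/841 = 38.9172
Relative efficiency = V_srs / V_st = 38.9172/11.7973 = 3.2988

RE ≈ 3.299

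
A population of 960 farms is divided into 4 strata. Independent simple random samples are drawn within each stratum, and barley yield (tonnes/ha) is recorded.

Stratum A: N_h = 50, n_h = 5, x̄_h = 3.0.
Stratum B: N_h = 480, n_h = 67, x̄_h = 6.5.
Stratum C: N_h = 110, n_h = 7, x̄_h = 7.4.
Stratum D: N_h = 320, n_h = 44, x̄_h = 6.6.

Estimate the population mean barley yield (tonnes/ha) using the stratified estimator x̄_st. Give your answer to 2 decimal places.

x̄_st ≈ 6.45

N = Σ N_h = 960. Stratum weights W_h = N_h/N.
x̄_st = (50·3.0 + 480·6.5 + 110·7.4 + 320·6.6) / 960 = 6.4542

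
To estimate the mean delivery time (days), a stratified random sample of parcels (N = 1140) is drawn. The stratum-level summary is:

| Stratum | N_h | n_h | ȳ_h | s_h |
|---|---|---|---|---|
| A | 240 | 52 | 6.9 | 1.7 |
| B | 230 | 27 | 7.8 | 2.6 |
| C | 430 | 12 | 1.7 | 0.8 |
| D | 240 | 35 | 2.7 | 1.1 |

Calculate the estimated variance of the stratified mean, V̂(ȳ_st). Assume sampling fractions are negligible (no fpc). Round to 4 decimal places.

V̂(ȳ_st) = Σ W_h² s_h²/n_h, with W_h = N_h/N and N = 1140:
  stratum A: (240/1140)²·1.7²/52 = 0.00246324
  stratum B: (230/1140)²·2.6²/27 = 0.0101913
  stratum C: (430/1140)²·0.8²/12 = 0.00758798
  stratum D: (240/1140)²·1.1²/35 = 0.00153225
V̂(ȳ_st) = 0.0217748

V̂(ȳ_st) ≈ 0.0218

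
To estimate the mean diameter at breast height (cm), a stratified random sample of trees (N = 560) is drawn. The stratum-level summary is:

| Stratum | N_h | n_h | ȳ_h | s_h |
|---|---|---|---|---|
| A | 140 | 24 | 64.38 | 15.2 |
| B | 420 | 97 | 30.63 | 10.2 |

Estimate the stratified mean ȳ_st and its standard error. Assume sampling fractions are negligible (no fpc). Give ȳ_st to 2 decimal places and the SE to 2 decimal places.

ȳ_st = Σ W_h ȳ_h = (140·64.38 + 420·30.63)/560 = 39.06750
V̂(ȳ_st) = Σ W_h² s_h²/n_h, with W_h = N_h/N and N = 560:
  stratum A: (140/560)²·15.2²/24 = 0.601667
  stratum B: (420/560)²·10.2²/97 = 0.603325
V̂(ȳ_st) = 1.20499
SE(ȳ_st) = √1.20499 = 1.09772

ȳ_st ≈ 39.07, SE ≈ 1.10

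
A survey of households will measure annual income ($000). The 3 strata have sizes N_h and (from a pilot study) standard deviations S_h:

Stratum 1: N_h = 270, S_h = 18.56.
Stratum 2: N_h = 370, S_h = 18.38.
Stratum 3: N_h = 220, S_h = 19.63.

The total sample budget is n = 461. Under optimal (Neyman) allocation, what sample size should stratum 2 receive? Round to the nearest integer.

194

Neyman allocation: n_h = n · N_h S_h / Σ N_i S_i, with n = 461.
  stratum 1: N_h·S_h = 270·18.56 = 5011.20
  stratum 2: N_h·S_h = 370·18.38 = 6800.60
  stratum 3: N_h·S_h = 220·19.63 = 4318.60
Σ N_h S_h = 16130.40
n for stratum 2 = 461·6800.60/16130.40 = 194.358 → 194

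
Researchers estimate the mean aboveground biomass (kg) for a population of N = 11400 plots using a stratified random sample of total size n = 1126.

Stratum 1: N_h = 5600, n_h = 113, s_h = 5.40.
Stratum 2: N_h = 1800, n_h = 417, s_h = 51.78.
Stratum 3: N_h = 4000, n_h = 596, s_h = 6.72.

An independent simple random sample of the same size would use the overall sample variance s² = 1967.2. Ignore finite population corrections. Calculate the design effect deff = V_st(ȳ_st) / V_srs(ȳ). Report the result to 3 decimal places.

deff ≈ 0.133

V̂(ȳ_st) = Σ W_h² s_h²/n_h, with W_h = N_h/N and N = 11400:
  stratum 1: (5600/11400)²·5.40²/113 = 0.0622695
  stratum 2: (1800/11400)²·51.78²/417 = 0.160296
  stratum 3: (4000/11400)²·6.72²/596 = 0.0093283
V_st = 0.231894
V_srs = s²/n = 1967.2/1126 = 1.74707
deff = V_st / V_srs = 0.231894/1.74707 = 0.1327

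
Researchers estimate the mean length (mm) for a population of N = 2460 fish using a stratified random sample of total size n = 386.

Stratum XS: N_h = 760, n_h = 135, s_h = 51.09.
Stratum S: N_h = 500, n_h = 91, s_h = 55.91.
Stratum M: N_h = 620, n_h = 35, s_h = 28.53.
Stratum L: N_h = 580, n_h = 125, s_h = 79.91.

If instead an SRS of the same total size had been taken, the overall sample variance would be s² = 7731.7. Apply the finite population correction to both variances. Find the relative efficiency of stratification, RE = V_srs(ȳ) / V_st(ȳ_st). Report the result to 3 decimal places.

V̂(ȳ_st) = Σ W_h² (1 − n_h/N_h) s_h²/n_h, with W_h = N_h/N and N = 2460:
  stratum XS: (760/2460)²·(1 − 135/760)·51.09²/135 = 1.51761
  stratum S: (500/2460)²·(1 − 91/500)·55.91²/91 = 1.16081
  stratum M: (620/2460)²·(1 − 35/620)·28.53²/35 = 1.39384
  stratum L: (580/2460)²·(1 − 125/580)·79.91²/125 = 2.22772
V_st = 6.29999
V_srs = (1 − 386/2460)·7731.7/386 = 16.8873
Relative efficiency = V_srs / V_st = 16.8873/6.29999 = 2.6805

RE ≈ 2.681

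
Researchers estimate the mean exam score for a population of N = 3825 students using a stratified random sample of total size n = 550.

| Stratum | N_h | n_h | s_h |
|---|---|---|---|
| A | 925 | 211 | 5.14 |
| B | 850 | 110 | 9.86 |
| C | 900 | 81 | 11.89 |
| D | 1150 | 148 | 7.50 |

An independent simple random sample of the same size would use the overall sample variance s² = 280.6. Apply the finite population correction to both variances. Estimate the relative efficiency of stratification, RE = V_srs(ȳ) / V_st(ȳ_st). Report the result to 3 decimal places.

V̂(ȳ_st) = Σ W_h² (1 − n_h/N_h) s_h²/n_h, with W_h = N_h/N and N = 3825:
  stratum A: (925/3825)²·(1 − 211/925)·5.14²/211 = 0.00565224
  stratum B: (850/3825)²·(1 − 110/850)·9.86²/110 = 0.037997
  stratum C: (900/3825)²·(1 − 81/900)·11.89²/81 = 0.087931
  stratum D: (1150/3825)²·(1 − 148/1150)·7.50²/148 = 0.0299339
V_st = 0.161514
V_srs = (1 − 550/3825)·280.6/550 = 0.436822
Relative efficiency = V_srs / V_st = 0.436822/0.161514 = 2.7045

RE ≈ 2.705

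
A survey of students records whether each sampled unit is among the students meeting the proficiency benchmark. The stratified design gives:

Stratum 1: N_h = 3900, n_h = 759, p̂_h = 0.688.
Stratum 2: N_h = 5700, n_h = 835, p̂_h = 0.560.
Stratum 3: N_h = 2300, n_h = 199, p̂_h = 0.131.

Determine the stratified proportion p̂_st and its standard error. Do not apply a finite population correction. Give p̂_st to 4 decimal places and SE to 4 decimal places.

p̂_st ≈ 0.5190, SE ≈ 0.0109

N = 11900; stratum weights W_h = N_h/N.
p̂_st = Σ W_h p̂_h = (3900·0.688 + 5700·0.560 + 2300·0.131)/11900 = 0.51903
V̂(p̂_st) = Σ W_h² p̂_h(1−p̂_h)/(n_h−1):
  stratum 1: (3900/11900)²·0.688·0.312/758 = 3.04165e-05
  stratum 2: (5700/11900)²·0.560·0.440/834 = 6.77845e-05
  stratum 3: (2300/11900)²·0.131·0.869/198 = 2.14777e-05
V̂(p̂_st) = 0.000119679; SE = √V̂ = 0.0109398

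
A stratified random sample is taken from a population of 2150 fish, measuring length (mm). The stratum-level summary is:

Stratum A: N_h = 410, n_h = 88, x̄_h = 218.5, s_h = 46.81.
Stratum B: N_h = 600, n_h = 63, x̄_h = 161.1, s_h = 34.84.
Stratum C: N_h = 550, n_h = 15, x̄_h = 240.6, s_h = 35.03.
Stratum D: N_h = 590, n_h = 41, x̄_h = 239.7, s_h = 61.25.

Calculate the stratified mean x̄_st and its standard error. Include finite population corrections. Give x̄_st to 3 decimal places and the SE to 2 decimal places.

x̄_st = Σ W_h x̄_h = (410·218.5 + 600·161.1 + 550·240.6 + 590·239.7)/2150 = 213.95256
V̂(x̄_st) = Σ W_h² (1 − n_h/N_h) s_h²/n_h, with W_h = N_h/N and N = 2150:
  stratum A: (410/2150)²·(1 − 88/410)·46.81²/88 = 0.711144
  stratum B: (600/2150)²·(1 − 63/600)·34.84²/63 = 1.34296
  stratum C: (550/2150)²·(1 − 15/550)·35.03²/15 = 5.20749
  stratum D: (590/2150)²·(1 − 41/590)·61.25²/41 = 6.41174
V̂(x̄_st) = 13.6733
SE(x̄_st) = √13.6733 = 3.69775

x̄_st ≈ 213.953, SE ≈ 3.70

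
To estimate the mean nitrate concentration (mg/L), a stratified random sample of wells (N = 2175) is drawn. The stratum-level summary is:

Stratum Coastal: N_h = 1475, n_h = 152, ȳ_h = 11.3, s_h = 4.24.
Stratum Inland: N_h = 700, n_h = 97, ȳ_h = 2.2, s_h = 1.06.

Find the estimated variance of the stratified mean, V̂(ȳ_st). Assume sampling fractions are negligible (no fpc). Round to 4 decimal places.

V̂(ȳ_st) = Σ W_h² s_h²/n_h, with W_h = N_h/N and N = 2175:
  stratum Coastal: (1475/2175)²·4.24²/152 = 0.0543943
  stratum Inland: (700/2175)²·1.06²/97 = 0.00119982
V̂(ȳ_st) = 0.0555942

V̂(ȳ_st) ≈ 0.0556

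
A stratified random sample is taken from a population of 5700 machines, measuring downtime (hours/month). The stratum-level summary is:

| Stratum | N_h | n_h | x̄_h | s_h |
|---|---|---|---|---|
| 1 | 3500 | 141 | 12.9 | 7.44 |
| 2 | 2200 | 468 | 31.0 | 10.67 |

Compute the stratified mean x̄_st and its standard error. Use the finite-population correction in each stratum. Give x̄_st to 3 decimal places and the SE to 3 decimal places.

x̄_st ≈ 19.886, SE ≈ 0.413

x̄_st = Σ W_h x̄_h = (3500·12.9 + 2200·31.0)/5700 = 19.88596
V̂(x̄_st) = Σ W_h² (1 − n_h/N_h) s_h²/n_h, with W_h = N_h/N and N = 5700:
  stratum 1: (3500/5700)²·(1 − 141/3500)·7.44²/141 = 0.142055
  stratum 2: (2200/5700)²·(1 − 468/2200)·10.67²/468 = 0.0285301
V̂(x̄_st) = 0.170585
SE(x̄_st) = √0.170585 = 0.413019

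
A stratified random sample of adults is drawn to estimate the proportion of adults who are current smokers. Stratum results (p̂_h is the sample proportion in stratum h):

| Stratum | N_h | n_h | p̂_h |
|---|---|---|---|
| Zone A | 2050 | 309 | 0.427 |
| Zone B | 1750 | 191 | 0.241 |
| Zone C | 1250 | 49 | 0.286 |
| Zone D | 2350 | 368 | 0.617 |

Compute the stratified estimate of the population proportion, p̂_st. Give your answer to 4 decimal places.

p̂_st ≈ 0.4195

N = 7400; stratum weights W_h = N_h/N.
p̂_st = Σ W_h p̂_h = (2050·0.427 + 1750·0.241 + 1250·0.286 + 2350·0.617)/7400 = 0.41953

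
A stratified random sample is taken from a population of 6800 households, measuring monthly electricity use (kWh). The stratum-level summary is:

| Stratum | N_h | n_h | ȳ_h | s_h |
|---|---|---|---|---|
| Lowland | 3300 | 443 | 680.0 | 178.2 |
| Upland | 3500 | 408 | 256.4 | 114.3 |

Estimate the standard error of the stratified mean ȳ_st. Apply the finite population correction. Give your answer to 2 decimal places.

SE(ȳ_st) ≈ 4.70

V̂(ȳ_st) = Σ W_h² (1 − n_h/N_h) s_h²/n_h, with W_h = N_h/N and N = 6800:
  stratum Lowland: (3300/6800)²·(1 − 443/3300)·178.2²/443 = 14.6156
  stratum Upland: (3500/6800)²·(1 − 408/3500)·114.3²/408 = 7.49414
V̂(ȳ_st) = 22.1098
SE(ȳ_st) = √22.1098 = 4.7021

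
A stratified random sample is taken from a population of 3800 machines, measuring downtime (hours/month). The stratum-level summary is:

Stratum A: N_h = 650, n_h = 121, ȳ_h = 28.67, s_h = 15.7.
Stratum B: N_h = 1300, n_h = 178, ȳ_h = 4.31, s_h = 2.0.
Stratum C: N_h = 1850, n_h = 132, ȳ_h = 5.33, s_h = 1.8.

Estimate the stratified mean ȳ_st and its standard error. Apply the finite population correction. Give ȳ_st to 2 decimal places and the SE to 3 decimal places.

ȳ_st = Σ W_h ȳ_h = (650·28.67 + 1300·4.31 + 1850·5.33)/3800 = 8.97342
V̂(ȳ_st) = Σ W_h² (1 − n_h/N_h) s_h²/n_h, with W_h = N_h/N and N = 3800:
  stratum A: (650/3800)²·(1 − 121/650)·15.7²/121 = 0.0485083
  stratum B: (1300/3800)²·(1 − 178/1300)·2.0²/178 = 0.00226991
  stratum C: (1850/3800)²·(1 − 132/1850)·1.8²/132 = 0.00540255
V̂(ȳ_st) = 0.0561807
SE(ȳ_st) = √0.0561807 = 0.237025

ȳ_st ≈ 8.97, SE ≈ 0.237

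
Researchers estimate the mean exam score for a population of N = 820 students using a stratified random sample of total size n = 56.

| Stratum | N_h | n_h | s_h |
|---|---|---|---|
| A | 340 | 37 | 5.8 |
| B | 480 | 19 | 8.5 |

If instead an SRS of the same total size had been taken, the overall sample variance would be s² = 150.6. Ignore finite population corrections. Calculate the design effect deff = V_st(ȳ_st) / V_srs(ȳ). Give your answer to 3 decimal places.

V̂(ȳ_st) = Σ W_h² s_h²/n_h, with W_h = N_h/N and N = 820:
  stratum A: (340/820)²·5.8²/37 = 0.156309
  stratum B: (480/820)²·8.5²/19 = 1.30298
V_st = 1.45929
V_srs = s²/n = 150.6/56 = 2.68929
deff = V_st / V_srs = 1.45929/2.68929 = 0.5426

deff ≈ 0.543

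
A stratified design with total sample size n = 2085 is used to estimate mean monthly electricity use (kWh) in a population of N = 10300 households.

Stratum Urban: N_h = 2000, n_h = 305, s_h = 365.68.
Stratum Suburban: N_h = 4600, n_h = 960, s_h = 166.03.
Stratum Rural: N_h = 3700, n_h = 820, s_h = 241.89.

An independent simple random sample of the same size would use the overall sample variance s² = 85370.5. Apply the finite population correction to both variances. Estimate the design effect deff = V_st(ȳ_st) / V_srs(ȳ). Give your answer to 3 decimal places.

deff ≈ 0.787

V̂(ȳ_st) = Σ W_h² (1 − n_h/N_h) s_h²/n_h, with W_h = N_h/N and N = 10300:
  stratum Urban: (2000/10300)²·(1 − 305/2000)·365.68²/305 = 14.0097
  stratum Suburban: (4600/10300)²·(1 − 960/4600)·166.03²/960 = 4.53197
  stratum Rural: (3700/10300)²·(1 − 820/3700)·241.89²/820 = 7.16707
V_st = 25.7087
V_srs = (1 − 2085/10300)·85370.5/2085 = 32.6567
deff = V_st / V_srs = 25.7087/32.6567 = 0.7872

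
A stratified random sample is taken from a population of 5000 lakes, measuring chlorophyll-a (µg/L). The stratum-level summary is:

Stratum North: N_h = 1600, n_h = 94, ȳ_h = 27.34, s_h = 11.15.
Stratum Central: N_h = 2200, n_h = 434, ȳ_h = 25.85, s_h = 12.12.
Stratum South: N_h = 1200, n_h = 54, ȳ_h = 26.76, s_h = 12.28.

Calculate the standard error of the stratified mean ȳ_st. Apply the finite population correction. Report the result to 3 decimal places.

V̂(ȳ_st) = Σ W_h² (1 − n_h/N_h) s_h²/n_h, with W_h = N_h/N and N = 5000:
  stratum North: (1600/5000)²·(1 − 94/1600)·11.15²/94 = 0.127476
  stratum Central: (2200/5000)²·(1 − 434/2200)·12.12²/434 = 0.0526004
  stratum South: (1200/5000)²·(1 − 54/1200)·12.28²/54 = 0.153613
V̂(ȳ_st) = 0.333689
SE(ȳ_st) = √0.333689 = 0.577658

SE(ȳ_st) ≈ 0.578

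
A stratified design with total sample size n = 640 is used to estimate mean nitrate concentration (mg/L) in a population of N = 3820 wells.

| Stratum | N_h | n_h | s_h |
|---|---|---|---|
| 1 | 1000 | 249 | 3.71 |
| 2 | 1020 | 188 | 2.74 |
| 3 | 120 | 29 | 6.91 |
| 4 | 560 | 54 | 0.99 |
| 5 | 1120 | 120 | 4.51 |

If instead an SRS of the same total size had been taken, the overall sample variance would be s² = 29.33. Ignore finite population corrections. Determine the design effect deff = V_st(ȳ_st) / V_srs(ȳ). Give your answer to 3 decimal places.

deff ≈ 0.507

V̂(ȳ_st) = Σ W_h² s_h²/n_h, with W_h = N_h/N and N = 3820:
  stratum 1: (1000/3820)²·3.71²/249 = 0.0037881
  stratum 2: (1020/3820)²·2.74²/188 = 0.00284719
  stratum 3: (120/3820)²·6.91²/29 = 0.00162478
  stratum 4: (560/3820)²·0.99²/54 = 0.000390055
  stratum 5: (1120/3820)²·4.51²/120 = 0.0145707
V_st = 0.0232209
V_srs = s²/n = 29.33/640 = 0.0458281
deff = V_st / V_srs = 0.0232209/0.0458281 = 0.5067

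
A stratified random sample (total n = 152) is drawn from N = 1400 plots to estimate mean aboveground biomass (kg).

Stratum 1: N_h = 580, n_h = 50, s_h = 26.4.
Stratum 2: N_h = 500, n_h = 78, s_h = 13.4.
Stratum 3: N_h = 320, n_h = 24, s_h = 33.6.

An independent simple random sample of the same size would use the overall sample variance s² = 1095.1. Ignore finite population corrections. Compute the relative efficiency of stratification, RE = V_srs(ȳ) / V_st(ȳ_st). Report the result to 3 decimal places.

RE ≈ 1.401

V̂(ȳ_st) = Σ W_h² s_h²/n_h, with W_h = N_h/N and N = 1400:
  stratum 1: (580/1400)²·26.4²/50 = 2.39242
  stratum 2: (500/1400)²·13.4²/78 = 0.293629
  stratum 3: (320/1400)²·33.6²/24 = 2.4576
V_st = 5.14365
V_srs = s²/n = 1095.1/152 = 7.20461
Relative efficiency = V_srs / V_st = 7.20461/5.14365 = 1.4007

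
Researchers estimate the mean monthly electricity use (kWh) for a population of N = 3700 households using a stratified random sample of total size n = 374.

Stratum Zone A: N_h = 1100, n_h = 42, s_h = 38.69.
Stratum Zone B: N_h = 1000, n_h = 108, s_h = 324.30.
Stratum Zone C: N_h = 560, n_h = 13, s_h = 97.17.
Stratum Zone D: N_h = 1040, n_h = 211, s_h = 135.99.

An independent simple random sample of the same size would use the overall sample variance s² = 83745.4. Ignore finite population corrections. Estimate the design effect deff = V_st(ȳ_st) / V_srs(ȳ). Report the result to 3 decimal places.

V̂(ȳ_st) = Σ W_h² s_h²/n_h, with W_h = N_h/N and N = 3700:
  stratum Zone A: (1100/3700)²·38.69²/42 = 3.15014
  stratum Zone B: (1000/3700)²·324.30²/108 = 71.1323
  stratum Zone C: (560/3700)²·97.17²/13 = 16.6377
  stratum Zone D: (1040/3700)²·135.99²/211 = 6.9246
V_st = 97.8447
V_srs = s²/n = 83745.4/374 = 223.918
deff = V_st / V_srs = 97.8447/223.918 = 0.4370

deff ≈ 0.437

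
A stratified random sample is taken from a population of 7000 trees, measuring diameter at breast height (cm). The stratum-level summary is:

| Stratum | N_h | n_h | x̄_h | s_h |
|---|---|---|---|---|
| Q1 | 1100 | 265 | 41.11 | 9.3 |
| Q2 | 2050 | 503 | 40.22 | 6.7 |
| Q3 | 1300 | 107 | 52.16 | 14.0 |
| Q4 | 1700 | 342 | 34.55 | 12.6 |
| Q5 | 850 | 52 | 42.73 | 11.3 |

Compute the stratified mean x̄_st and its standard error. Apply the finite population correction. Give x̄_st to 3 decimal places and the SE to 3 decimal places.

x̄_st = Σ W_h x̄_h = (1100·41.11 + 2050·40.22 + 1300·52.16 + 1700·34.55 + 850·42.73)/7000 = 41.50507
V̂(x̄_st) = Σ W_h² (1 − n_h/N_h) s_h²/n_h, with W_h = N_h/N and N = 7000:
  stratum Q1: (1100/7000)²·(1 − 265/1100)·9.3²/265 = 0.00611791
  stratum Q2: (2050/7000)²·(1 − 503/2050)·6.7²/503 = 0.00577603
  stratum Q3: (1300/7000)²·(1 − 107/1300)·14.0²/107 = 0.0579776
  stratum Q4: (1700/7000)²·(1 − 342/1700)·12.6²/342 = 0.0218709
  stratum Q5: (850/7000)²·(1 − 52/850)·11.3²/52 = 0.0339922
V̂(x̄_st) = 0.125735
SE(x̄_st) = √0.125735 = 0.354591

x̄_st ≈ 41.505, SE ≈ 0.355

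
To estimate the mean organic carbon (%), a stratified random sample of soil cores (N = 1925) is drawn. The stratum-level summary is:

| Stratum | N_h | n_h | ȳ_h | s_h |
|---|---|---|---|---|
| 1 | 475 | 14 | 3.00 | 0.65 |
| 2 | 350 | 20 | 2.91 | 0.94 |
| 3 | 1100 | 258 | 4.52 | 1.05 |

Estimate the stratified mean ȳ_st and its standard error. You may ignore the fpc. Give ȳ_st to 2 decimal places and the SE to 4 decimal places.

ȳ_st = Σ W_h ȳ_h = (475·3.00 + 350·2.91 + 1100·4.52)/1925 = 3.85221
V̂(ȳ_st) = Σ W_h² s_h²/n_h, with W_h = N_h/N and N = 1925:
  stratum 1: (475/1925)²·0.65²/14 = 0.00183749
  stratum 2: (350/1925)²·0.94²/20 = 0.0014605
  stratum 3: (1100/1925)²·1.05²/258 = 0.00139535
V̂(ȳ_st) = 0.00469333
SE(ȳ_st) = √0.00469333 = 0.0685079

ȳ_st ≈ 3.85, SE ≈ 0.0685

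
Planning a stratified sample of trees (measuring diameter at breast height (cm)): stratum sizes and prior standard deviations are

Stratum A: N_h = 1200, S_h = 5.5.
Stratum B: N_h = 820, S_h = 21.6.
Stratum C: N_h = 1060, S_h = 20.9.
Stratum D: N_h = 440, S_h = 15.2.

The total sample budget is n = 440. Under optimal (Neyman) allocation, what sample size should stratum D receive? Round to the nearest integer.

Neyman allocation: n_h = n · N_h S_h / Σ N_i S_i, with n = 440.
  stratum A: N_h·S_h = 1200·5.5 = 6600.00
  stratum B: N_h·S_h = 820·21.6 = 17712.00
  stratum C: N_h·S_h = 1060·20.9 = 22154.00
  stratum D: N_h·S_h = 440·15.2 = 6688.00
Σ N_h S_h = 53154.00
n for stratum D = 440·6688.00/53154.00 = 55.362 → 55

55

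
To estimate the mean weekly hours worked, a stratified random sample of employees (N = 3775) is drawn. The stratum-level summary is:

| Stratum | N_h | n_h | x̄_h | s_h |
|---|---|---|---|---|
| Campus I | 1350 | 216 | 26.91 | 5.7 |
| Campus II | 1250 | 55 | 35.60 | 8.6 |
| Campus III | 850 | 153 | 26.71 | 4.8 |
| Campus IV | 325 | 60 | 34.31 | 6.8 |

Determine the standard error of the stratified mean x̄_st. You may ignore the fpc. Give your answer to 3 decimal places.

SE(x̄_st) ≈ 0.424

V̂(x̄_st) = Σ W_h² s_h²/n_h, with W_h = N_h/N and N = 3775:
  stratum Campus I: (1350/3775)²·5.7²/216 = 0.0192367
  stratum Campus II: (1250/3775)²·8.6²/55 = 0.147442
  stratum Campus III: (850/3775)²·4.8²/153 = 0.00763475
  stratum Campus IV: (325/3775)²·6.8²/60 = 0.00571215
V̂(x̄_st) = 0.180025
SE(x̄_st) = √0.180025 = 0.424294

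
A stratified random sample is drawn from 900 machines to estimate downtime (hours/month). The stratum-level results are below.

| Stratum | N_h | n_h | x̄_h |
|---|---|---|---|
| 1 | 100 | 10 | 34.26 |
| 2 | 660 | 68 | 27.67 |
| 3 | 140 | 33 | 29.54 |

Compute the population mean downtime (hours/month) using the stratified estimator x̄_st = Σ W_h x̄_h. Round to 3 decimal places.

N = Σ N_h = 900. Stratum weights W_h = N_h/N.
x̄_st = (100·34.26 + 660·27.67 + 140·29.54) / 900 = 28.69311

x̄_st ≈ 28.693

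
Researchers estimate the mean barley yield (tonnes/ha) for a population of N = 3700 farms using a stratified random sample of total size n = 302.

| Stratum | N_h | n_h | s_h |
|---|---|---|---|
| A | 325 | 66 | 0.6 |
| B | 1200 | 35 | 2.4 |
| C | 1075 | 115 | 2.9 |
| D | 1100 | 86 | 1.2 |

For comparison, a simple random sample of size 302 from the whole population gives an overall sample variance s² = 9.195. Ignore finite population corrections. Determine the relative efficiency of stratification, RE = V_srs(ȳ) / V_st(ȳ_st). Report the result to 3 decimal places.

V̂(ȳ_st) = Σ W_h² s_h²/n_h, with W_h = N_h/N and N = 3700:
  stratum A: (325/3700)²·0.6²/66 = 4.20845e-05
  stratum B: (1200/3700)²·2.4²/35 = 0.0173107
  stratum C: (1075/3700)²·2.9²/115 = 0.00617322
  stratum D: (1100/3700)²·1.2²/86 = 0.00147995
V_st = 0.0250059
V_srs = s²/n = 9.195/302 = 0.030447
Relative efficiency = V_srs / V_st = 0.030447/0.0250059 = 1.2176

RE ≈ 1.218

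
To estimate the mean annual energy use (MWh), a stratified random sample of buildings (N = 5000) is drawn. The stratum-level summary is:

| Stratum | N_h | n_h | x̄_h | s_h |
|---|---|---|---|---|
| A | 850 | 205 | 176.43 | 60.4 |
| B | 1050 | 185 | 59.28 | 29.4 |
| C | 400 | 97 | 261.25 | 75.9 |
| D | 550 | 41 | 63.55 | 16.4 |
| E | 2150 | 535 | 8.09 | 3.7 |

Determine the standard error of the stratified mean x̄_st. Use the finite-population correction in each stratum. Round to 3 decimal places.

SE(x̄_st) ≈ 0.962

V̂(x̄_st) = Σ W_h² (1 − n_h/N_h) s_h²/n_h, with W_h = N_h/N and N = 5000:
  stratum A: (850/5000)²·(1 − 205/850)·60.4²/205 = 0.390264
  stratum B: (1050/5000)²·(1 − 185/1050)·29.4²/185 = 0.169742
  stratum C: (400/5000)²·(1 − 97/400)·75.9²/97 = 0.287922
  stratum D: (550/5000)²·(1 − 41/550)·16.4²/41 = 0.0734589
  stratum E: (2150/5000)²·(1 − 535/2150)·3.7²/535 = 0.00355403
V̂(x̄_st) = 0.92494
SE(x̄_st) = √0.92494 = 0.961738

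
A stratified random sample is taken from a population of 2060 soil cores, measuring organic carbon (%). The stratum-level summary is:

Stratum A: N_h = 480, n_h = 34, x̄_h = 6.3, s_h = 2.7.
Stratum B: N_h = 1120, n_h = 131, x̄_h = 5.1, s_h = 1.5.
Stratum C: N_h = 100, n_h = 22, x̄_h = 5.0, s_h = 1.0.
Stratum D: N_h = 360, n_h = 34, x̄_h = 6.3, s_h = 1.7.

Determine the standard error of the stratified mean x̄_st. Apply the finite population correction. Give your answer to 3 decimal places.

SE(x̄_st) ≈ 0.133

V̂(x̄_st) = Σ W_h² (1 − n_h/N_h) s_h²/n_h, with W_h = N_h/N and N = 2060:
  stratum A: (480/2060)²·(1 − 34/480)·2.7²/34 = 0.0108166
  stratum B: (1120/2060)²·(1 − 131/1120)·1.5²/131 = 0.00448323
  stratum C: (100/2060)²·(1 − 22/100)·1.0²/22 = 8.35483e-05
  stratum D: (360/2060)²·(1 − 34/360)·1.7²/34 = 0.00235074
V̂(x̄_st) = 0.0177341
SE(x̄_st) = √0.0177341 = 0.133169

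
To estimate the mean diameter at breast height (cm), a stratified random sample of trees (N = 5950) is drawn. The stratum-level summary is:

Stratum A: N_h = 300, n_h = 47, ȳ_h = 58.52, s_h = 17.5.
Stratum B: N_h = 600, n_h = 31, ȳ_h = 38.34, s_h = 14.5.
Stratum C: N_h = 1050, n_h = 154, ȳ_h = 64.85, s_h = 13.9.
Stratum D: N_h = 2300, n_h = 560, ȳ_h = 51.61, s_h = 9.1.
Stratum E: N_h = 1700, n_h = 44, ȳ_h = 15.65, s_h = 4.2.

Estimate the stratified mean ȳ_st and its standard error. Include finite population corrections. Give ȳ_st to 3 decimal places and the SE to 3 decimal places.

ȳ_st ≈ 42.682, SE ≈ 0.402

ȳ_st = Σ W_h ȳ_h = (300·58.52 + 600·38.34 + 1050·64.85 + 2300·51.61 + 1700·15.65)/5950 = 42.68244
V̂(ȳ_st) = Σ W_h² (1 − n_h/N_h) s_h²/n_h, with W_h = N_h/N and N = 5950:
  stratum A: (300/5950)²·(1 − 47/300)·17.5²/47 = 0.0139697
  stratum B: (600/5950)²·(1 − 31/600)·14.5²/31 = 0.0654039
  stratum C: (1050/5950)²·(1 − 154/1050)·13.9²/154 = 0.0333405
  stratum D: (2300/5950)²·(1 − 560/2300)·9.1²/560 = 0.0167162
  stratum E: (1700/5950)²·(1 − 44/1700)·4.2²/44 = 0.0318802
V̂(ȳ_st) = 0.161311
SE(ȳ_st) = √0.161311 = 0.401635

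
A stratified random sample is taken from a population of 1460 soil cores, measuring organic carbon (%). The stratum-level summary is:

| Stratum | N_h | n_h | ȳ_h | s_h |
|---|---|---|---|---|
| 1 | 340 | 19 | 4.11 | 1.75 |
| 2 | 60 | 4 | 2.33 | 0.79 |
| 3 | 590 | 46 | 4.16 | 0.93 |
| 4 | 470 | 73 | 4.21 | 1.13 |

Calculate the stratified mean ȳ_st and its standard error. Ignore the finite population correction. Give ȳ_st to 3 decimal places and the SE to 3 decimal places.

ȳ_st = Σ W_h ȳ_h = (340·4.11 + 60·2.33 + 590·4.16 + 470·4.21)/1460 = 4.08925
V̂(ȳ_st) = Σ W_h² s_h²/n_h, with W_h = N_h/N and N = 1460:
  stratum 1: (340/1460)²·1.75²/19 = 0.00874127
  stratum 2: (60/1460)²·0.79²/4 = 0.000263506
  stratum 3: (590/1460)²·0.93²/46 = 0.00307048
  stratum 4: (470/1460)²·1.13²/73 = 0.00181269
V̂(ȳ_st) = 0.013888
SE(ȳ_st) = √0.013888 = 0.117847

ȳ_st ≈ 4.089, SE ≈ 0.118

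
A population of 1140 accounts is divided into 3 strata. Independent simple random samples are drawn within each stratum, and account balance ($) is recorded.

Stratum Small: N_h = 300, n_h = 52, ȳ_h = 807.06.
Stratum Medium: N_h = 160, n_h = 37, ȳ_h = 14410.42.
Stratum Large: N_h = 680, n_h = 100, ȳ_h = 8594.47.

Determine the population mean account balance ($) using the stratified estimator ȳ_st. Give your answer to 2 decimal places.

ȳ_st ≈ 7361.43

N = Σ N_h = 1140. Stratum weights W_h = N_h/N.
ȳ_st = (300·807.06 + 160·14410.42 + 680·8594.47) / 1140 = 7361.4253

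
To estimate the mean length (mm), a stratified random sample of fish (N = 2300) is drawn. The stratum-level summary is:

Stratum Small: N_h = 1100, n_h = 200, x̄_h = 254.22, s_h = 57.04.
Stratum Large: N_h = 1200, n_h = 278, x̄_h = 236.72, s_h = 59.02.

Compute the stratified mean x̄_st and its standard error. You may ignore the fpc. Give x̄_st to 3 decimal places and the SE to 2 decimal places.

x̄_st = Σ W_h x̄_h = (1100·254.22 + 1200·236.72)/2300 = 245.08957
V̂(x̄_st) = Σ W_h² s_h²/n_h, with W_h = N_h/N and N = 2300:
  stratum Small: (1100/2300)²·57.04²/200 = 3.72099
  stratum Large: (1200/2300)²·59.02²/278 = 3.41083
V̂(x̄_st) = 7.13182
SE(x̄_st) = √7.13182 = 2.67055

x̄_st ≈ 245.090, SE ≈ 2.67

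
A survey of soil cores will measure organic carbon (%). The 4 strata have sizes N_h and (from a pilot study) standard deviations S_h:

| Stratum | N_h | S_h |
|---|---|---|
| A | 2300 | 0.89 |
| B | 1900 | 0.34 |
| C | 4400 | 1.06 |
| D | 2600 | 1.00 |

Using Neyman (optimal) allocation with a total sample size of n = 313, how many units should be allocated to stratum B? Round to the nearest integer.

Neyman allocation: n_h = n · N_h S_h / Σ N_i S_i, with n = 313.
  stratum A: N_h·S_h = 2300·0.89 = 2047.00
  stratum B: N_h·S_h = 1900·0.34 = 646.00
  stratum C: N_h·S_h = 4400·1.06 = 4664.00
  stratum D: N_h·S_h = 2600·1.00 = 2600.00
Σ N_h S_h = 9957.00
n for stratum B = 313·646.00/9957.00 = 20.307 → 20

20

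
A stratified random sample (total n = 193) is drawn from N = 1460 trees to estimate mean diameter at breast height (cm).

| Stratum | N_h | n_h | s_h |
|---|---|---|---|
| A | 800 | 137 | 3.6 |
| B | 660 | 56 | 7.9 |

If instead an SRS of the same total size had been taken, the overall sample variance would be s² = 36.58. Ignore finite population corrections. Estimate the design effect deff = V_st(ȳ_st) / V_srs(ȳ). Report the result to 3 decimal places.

V̂(ȳ_st) = Σ W_h² s_h²/n_h, with W_h = N_h/N and N = 1460:
  stratum A: (800/1460)²·3.6²/137 = 0.0284026
  stratum B: (660/1460)²·7.9²/56 = 0.227745
V_st = 0.256147
V_srs = s²/n = 36.58/193 = 0.189534
deff = V_st / V_srs = 0.256147/0.189534 = 1.3515

deff ≈ 1.351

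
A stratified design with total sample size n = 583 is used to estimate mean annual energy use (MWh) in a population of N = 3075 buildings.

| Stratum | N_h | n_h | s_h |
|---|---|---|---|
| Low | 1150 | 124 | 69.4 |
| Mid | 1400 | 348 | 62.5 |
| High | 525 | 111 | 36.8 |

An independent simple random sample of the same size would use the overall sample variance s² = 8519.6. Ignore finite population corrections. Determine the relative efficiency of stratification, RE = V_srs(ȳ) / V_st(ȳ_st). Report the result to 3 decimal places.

V̂(ȳ_st) = Σ W_h² s_h²/n_h, with W_h = N_h/N and N = 3075:
  stratum Low: (1150/3075)²·69.4²/124 = 5.43254
  stratum Mid: (1400/3075)²·62.5²/348 = 2.32673
  stratum High: (525/3075)²·36.8²/111 = 0.355632
V_st = 8.1149
V_srs = s²/n = 8519.6/583 = 14.6134
Relative efficiency = V_srs / V_st = 14.6134/8.1149 = 1.8008

RE ≈ 1.801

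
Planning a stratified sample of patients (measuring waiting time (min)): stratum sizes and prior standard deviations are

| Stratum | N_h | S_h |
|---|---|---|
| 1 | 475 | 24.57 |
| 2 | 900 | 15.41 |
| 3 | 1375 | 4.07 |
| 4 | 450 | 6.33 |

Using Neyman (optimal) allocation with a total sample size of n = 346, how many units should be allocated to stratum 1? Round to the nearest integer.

Neyman allocation: n_h = n · N_h S_h / Σ N_i S_i, with n = 346.
  stratum 1: N_h·S_h = 475·24.57 = 11670.75
  stratum 2: N_h·S_h = 900·15.41 = 13869.00
  stratum 3: N_h·S_h = 1375·4.07 = 5596.25
  stratum 4: N_h·S_h = 450·6.33 = 2848.50
Σ N_h S_h = 33984.50
n for stratum 1 = 346·11670.75/33984.50 = 118.821 → 119

119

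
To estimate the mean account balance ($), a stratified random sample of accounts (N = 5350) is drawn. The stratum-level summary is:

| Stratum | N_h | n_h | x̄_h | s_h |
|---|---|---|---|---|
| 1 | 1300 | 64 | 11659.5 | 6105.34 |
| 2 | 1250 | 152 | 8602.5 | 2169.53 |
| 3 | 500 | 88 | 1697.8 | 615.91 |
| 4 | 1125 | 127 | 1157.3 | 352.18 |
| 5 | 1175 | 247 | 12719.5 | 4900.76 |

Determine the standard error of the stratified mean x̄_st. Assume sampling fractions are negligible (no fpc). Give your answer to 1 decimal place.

V̂(x̄_st) = Σ W_h² s_h²/n_h, with W_h = N_h/N and N = 5350:
  stratum 1: (1300/5350)²·6105.34²/64 = 34388.9
  stratum 2: (1250/5350)²·2169.53²/152 = 1690.44
  stratum 3: (500/5350)²·615.91²/88 = 37.6517
  stratum 4: (1125/5350)²·352.18²/127 = 43.184
  stratum 5: (1175/5350)²·4900.76²/247 = 4690.27
V̂(x̄_st) = 40850.5
SE(x̄_st) = √40850.5 = 202.115

SE(x̄_st) ≈ 202.1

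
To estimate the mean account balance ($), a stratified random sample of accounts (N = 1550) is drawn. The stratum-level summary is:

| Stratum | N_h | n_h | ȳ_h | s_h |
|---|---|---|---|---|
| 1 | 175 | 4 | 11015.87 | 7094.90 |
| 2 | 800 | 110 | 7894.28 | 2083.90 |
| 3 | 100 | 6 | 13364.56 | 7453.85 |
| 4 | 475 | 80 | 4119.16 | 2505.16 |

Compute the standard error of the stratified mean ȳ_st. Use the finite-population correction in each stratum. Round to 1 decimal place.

SE(ȳ_st) ≈ 456.3

V̂(ȳ_st) = Σ W_h² (1 − n_h/N_h) s_h²/n_h, with W_h = N_h/N and N = 1550:
  stratum 1: (175/1550)²·(1 − 4/175)·7094.90²/4 = 156748
  stratum 2: (800/1550)²·(1 − 110/800)·2083.90²/110 = 9070.62
  stratum 3: (100/1550)²·(1 − 6/100)·7453.85²/6 = 36230.5
  stratum 4: (475/1550)²·(1 − 80/475)·2505.16²/80 = 6126.44
V̂(ȳ_st) = 208176
SE(ȳ_st) = √208176 = 456.263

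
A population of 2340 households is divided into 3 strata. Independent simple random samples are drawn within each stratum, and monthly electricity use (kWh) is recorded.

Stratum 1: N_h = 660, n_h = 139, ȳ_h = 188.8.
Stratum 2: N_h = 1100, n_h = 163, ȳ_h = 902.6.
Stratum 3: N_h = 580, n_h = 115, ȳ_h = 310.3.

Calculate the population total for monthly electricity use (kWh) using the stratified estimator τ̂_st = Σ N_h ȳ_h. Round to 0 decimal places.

τ̂_st = Σ N_h ȳ_h = 660·188.8 + 1100·902.6 + 580·310.3 = 1297442

τ̂_st ≈ 1297442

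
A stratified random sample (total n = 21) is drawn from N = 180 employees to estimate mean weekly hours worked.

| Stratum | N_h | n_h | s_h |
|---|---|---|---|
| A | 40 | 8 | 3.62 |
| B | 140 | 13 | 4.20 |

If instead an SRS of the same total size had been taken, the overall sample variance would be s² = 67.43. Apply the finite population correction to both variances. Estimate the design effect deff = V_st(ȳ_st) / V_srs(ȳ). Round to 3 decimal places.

deff ≈ 0.285

V̂(ȳ_st) = Σ W_h² (1 − n_h/N_h) s_h²/n_h, with W_h = N_h/N and N = 180:
  stratum A: (40/180)²·(1 − 8/40)·3.62²/8 = 0.0647131
  stratum B: (140/180)²·(1 − 13/140)·4.20²/13 = 0.744632
V_st = 0.809346
V_srs = (1 − 21/180)·67.43/21 = 2.83634
deff = V_st / V_srs = 0.809346/2.83634 = 0.2853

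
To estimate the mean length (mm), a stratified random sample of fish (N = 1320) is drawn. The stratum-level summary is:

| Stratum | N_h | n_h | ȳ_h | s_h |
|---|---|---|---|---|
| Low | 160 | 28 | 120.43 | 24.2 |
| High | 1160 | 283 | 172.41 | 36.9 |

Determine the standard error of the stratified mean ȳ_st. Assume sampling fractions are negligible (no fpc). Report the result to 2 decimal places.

V̂(ȳ_st) = Σ W_h² s_h²/n_h, with W_h = N_h/N and N = 1320:
  stratum Low: (160/1320)²·24.2²/28 = 0.307302
  stratum High: (1160/1320)²·36.9²/283 = 3.71565
V̂(ȳ_st) = 4.02295
SE(ȳ_st) = √4.02295 = 2.00573

SE(ȳ_st) ≈ 2.01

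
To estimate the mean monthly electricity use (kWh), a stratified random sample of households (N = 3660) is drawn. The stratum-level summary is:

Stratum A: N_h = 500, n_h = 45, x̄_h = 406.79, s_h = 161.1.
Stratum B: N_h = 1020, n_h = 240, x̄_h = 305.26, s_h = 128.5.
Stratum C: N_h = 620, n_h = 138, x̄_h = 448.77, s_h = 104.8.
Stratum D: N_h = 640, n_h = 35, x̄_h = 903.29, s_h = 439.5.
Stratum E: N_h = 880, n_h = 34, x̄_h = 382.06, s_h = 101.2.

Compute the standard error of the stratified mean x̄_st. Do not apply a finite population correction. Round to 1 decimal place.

V̂(x̄_st) = Σ W_h² s_h²/n_h, with W_h = N_h/N and N = 3660:
  stratum A: (500/3660)²·161.1²/45 = 10.7636
  stratum B: (1020/3660)²·128.5²/240 = 5.34359
  stratum C: (620/3660)²·104.8²/138 = 2.28383
  stratum D: (640/3660)²·439.5²/35 = 168.751
  stratum E: (880/3660)²·101.2²/34 = 17.4135
V̂(x̄_st) = 204.556
SE(x̄_st) = √204.556 = 14.3023

SE(x̄_st) ≈ 14.3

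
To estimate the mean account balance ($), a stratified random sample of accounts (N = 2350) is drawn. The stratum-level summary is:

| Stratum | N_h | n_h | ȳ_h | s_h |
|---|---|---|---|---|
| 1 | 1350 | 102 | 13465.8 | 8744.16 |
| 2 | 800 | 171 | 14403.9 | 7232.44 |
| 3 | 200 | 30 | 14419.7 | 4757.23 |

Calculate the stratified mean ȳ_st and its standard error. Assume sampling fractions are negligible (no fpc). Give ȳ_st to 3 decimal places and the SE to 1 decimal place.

ȳ_st ≈ 13866.336, SE ≈ 536.9

ȳ_st = Σ W_h ȳ_h = (1350·13465.8 + 800·14403.9 + 200·14419.7)/2350 = 13866.33617
V̂(ȳ_st) = Σ W_h² s_h²/n_h, with W_h = N_h/N and N = 2350:
  stratum 1: (1350/2350)²·8744.16²/102 = 247382
  stratum 2: (800/2350)²·7232.44²/171 = 35450.1
  stratum 3: (200/2350)²·4757.23²/30 = 5464.01
V̂(ȳ_st) = 288296
SE(ȳ_st) = √288296 = 536.932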